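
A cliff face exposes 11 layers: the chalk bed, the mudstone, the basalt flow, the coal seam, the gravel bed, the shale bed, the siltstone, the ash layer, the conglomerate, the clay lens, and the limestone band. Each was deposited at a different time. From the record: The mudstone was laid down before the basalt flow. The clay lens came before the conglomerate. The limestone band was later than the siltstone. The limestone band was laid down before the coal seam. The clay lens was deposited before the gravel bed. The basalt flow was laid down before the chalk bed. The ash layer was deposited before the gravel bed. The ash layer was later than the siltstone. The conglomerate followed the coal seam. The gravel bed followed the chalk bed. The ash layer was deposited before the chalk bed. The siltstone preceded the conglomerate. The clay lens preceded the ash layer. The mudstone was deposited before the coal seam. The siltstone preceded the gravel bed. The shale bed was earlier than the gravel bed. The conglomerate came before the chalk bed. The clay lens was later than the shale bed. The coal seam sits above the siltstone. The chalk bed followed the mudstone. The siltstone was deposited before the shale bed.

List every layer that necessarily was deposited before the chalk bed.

Directly stated before the chalk bed: the ash layer, the basalt flow, the conglomerate, and the mudstone.
The clay lens reaches the chalk bed via the clay lens → the ash layer → the chalk bed.
The coal seam reaches the chalk bed via the coal seam → the conglomerate → the chalk bed.
The limestone band reaches the chalk bed via the limestone band → the coal seam → the conglomerate → the chalk bed.
Likewise the shale bed and the siltstone each reach the chalk bed by chaining the stated constraints.

the ash layer, the basalt flow, the clay lens, the coal seam, the conglomerate, the limestone band, the mudstone, the shale bed, the siltstone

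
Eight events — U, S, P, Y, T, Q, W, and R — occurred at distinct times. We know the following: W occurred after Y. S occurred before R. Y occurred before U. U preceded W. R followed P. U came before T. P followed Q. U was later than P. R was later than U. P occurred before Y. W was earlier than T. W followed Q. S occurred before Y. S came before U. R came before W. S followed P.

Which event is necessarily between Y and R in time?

U

Tracing the constraints gives Y → U → R, so U sits after Y and before R.
No other event is forced both after Y and before R.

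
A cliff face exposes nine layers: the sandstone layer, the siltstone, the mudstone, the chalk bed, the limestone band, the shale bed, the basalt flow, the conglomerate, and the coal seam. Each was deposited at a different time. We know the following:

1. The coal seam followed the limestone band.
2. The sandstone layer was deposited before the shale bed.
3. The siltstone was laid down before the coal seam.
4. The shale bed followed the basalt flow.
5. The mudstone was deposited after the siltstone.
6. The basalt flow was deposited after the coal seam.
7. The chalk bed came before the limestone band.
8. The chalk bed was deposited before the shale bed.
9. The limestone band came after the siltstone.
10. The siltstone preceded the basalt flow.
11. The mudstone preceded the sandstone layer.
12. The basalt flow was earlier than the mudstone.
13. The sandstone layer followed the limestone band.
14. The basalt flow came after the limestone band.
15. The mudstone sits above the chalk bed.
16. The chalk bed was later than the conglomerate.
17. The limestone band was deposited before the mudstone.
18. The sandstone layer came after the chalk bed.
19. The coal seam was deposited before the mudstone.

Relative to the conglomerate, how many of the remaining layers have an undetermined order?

Forced after the conglomerate: the basalt flow, the chalk bed, the coal seam, the limestone band, the mudstone, the sandstone layer, and the shale bed.
That leaves the siltstone with no forced order relative to the conglomerate — 1.

1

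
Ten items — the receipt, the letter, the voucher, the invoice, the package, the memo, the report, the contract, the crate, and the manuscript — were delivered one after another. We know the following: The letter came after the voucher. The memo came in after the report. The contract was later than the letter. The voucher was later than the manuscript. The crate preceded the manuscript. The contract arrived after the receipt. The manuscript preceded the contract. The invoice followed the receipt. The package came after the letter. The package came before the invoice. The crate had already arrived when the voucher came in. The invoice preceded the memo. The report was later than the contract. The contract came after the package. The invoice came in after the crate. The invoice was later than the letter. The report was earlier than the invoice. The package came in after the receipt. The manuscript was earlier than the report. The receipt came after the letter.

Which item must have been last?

the memo

Every other item has a chain of constraints placing it before the memo, so the memo is last.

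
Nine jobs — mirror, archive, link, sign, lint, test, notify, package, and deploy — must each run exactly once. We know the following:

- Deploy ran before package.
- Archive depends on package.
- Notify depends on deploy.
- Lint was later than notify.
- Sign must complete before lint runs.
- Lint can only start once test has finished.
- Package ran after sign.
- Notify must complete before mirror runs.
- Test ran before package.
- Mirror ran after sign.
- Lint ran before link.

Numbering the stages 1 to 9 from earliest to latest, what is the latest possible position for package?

8

Package must come before archive — 1 stage forced after it.
Everything else can be placed before package in some valid order, so package can sit as late as position 9 − 1 = 8.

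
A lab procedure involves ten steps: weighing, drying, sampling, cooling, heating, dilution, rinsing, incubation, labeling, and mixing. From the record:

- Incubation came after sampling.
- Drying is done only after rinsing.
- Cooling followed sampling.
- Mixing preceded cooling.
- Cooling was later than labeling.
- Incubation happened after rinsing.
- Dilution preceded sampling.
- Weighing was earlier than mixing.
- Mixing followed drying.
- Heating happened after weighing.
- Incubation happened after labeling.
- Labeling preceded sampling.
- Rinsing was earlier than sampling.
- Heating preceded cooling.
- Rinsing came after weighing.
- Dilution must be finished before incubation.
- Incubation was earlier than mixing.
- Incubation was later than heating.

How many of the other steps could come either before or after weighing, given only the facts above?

2

Forced after weighing: cooling, drying, heating, incubation, mixing, rinsing, and sampling.
That leaves dilution and labeling with no forced order relative to weighing — 2.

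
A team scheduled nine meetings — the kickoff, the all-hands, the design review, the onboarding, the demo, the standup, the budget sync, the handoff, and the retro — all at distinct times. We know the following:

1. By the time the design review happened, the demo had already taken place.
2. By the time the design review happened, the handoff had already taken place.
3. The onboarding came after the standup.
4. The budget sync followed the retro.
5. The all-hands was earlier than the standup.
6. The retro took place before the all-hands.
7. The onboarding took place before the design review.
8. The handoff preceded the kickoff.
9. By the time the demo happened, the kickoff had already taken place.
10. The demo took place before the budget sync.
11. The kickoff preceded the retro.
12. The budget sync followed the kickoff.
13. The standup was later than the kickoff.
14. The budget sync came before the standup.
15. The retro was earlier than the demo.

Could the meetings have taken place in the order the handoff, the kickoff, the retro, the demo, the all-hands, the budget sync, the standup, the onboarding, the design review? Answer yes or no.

Check each stated constraint against the proposed order — e.g. the kickoff is ahead of the standup; the handoff is ahead of the design review. Every pair is in the required order; nothing is violated.

yes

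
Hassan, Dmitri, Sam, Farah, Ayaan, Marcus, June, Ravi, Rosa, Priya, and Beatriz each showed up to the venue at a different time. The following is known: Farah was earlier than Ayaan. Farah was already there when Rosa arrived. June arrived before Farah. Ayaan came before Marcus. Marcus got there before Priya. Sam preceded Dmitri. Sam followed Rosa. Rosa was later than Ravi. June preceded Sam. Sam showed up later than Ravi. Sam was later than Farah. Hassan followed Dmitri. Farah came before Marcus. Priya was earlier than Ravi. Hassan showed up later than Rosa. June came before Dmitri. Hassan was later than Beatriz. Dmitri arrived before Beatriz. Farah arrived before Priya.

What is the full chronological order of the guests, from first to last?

The constraints fix every adjacent pair, so only one ordering works:
June → Farah → Ayaan → Marcus → Priya → Ravi → Rosa → Sam → Dmitri → Beatriz → Hassan.

June, Farah, Ayaan, Marcus, Priya, Ravi, Rosa, Sam, Dmitri, Beatriz, Hassan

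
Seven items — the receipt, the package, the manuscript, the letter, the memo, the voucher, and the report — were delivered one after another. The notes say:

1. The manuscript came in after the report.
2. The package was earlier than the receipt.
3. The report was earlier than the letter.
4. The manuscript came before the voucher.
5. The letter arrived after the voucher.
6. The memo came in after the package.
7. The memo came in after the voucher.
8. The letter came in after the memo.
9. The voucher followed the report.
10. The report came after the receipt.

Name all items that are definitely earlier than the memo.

Directly stated before the memo: the package and the voucher.
The manuscript reaches the memo via the manuscript → the voucher → the memo.
The receipt reaches the memo via the receipt → the report → the voucher → the memo.
The report reaches the memo via the report → the voucher → the memo.

the manuscript, the package, the receipt, the report, the voucher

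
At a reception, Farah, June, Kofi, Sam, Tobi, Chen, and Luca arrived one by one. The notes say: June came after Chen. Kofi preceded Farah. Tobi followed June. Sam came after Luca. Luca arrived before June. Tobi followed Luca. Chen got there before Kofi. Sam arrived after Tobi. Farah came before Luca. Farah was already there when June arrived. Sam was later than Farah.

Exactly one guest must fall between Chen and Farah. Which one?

Kofi

Tracing the constraints gives Chen → Kofi → Farah, so Kofi sits after Chen and before Farah.
No other guest is forced both after Chen and before Farah.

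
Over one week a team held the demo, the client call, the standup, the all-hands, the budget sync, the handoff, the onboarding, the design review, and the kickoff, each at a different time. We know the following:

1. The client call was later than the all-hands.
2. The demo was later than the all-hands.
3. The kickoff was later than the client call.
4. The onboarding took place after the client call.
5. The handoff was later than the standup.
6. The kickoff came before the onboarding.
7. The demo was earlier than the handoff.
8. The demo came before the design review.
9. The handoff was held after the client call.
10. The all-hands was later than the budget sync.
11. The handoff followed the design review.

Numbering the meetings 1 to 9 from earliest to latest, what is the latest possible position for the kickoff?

8

The kickoff must come before the onboarding — 1 meeting forced after it.
Everything else can be placed before the kickoff in some valid order, so the kickoff can sit as late as position 9 − 1 = 8.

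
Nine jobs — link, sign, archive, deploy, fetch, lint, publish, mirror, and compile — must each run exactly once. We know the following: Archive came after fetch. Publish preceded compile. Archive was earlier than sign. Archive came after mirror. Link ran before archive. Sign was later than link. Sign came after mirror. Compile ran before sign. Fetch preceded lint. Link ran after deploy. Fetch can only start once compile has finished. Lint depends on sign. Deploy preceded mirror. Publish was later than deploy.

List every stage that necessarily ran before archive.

Directly stated before archive: fetch, link, and mirror.
Compile reaches archive via compile → fetch → archive.
Deploy reaches archive via deploy → link → archive.
Publish reaches archive via publish → compile → fetch → archive.
No chain forces lint (or any of the others) ahead of archive.

compile, deploy, fetch, link, mirror, publish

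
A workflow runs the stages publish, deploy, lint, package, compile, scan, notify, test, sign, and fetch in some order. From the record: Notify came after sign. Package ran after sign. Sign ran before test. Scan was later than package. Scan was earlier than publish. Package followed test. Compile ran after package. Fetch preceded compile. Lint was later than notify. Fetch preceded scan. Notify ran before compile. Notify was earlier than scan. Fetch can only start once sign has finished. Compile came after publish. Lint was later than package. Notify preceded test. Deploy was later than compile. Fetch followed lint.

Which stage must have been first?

Sign has a chain of constraints placing it before every other stage, so sign must be first.

sign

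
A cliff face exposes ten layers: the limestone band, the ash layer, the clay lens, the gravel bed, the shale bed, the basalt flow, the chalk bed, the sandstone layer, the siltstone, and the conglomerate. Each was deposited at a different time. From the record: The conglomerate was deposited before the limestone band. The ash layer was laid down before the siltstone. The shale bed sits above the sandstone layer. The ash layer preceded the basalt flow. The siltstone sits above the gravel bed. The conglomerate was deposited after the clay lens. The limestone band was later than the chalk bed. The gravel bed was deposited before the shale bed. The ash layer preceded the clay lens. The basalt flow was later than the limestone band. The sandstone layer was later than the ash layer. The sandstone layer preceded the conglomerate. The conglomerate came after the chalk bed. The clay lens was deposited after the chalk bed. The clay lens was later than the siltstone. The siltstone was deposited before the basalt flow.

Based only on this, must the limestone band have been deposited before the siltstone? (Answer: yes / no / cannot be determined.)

Tracing the constraints gives the siltstone → the clay lens → the conglomerate → the limestone band, so the siltstone must come before the limestone band.
That means the limestone band cannot be before the siltstone.

no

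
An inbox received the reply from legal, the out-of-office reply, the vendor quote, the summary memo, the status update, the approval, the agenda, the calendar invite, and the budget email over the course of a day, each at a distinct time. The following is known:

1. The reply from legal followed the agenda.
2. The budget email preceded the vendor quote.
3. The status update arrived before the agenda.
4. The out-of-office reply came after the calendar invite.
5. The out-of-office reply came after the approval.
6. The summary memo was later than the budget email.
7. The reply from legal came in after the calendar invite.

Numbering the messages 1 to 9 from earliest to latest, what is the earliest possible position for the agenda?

2

The status update must come before the agenda — 1 forced predecessor.
Nothing else is forced ahead of the agenda, so its earliest slot is position 1 + 1 = 2.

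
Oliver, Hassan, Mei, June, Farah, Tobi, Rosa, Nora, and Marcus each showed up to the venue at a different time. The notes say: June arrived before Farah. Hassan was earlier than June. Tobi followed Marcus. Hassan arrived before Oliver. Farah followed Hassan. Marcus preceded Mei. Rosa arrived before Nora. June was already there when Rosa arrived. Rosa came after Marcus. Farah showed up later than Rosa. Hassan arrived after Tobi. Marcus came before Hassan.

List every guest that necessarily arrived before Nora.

Directly stated before Nora: Rosa.
Hassan reaches Nora via Hassan → June → Rosa → Nora.
June reaches Nora via June → Rosa → Nora.
Marcus reaches Nora via Marcus → Rosa → Nora.
Likewise Tobi reaches Nora by chaining the stated constraints.

Hassan, June, Marcus, Rosa, Tobi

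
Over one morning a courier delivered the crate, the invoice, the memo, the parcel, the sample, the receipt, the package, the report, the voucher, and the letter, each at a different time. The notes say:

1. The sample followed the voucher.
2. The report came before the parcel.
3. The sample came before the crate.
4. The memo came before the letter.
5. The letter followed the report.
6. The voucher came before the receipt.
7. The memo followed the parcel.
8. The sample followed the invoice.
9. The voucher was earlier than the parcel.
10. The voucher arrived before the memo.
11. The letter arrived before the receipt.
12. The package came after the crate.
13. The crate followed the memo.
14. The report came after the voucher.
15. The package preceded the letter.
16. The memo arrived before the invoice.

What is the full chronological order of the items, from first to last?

The constraints fix every adjacent pair, so only one ordering works:
the voucher → the report → the parcel → the memo → the invoice → the sample → the crate → the package → the letter → the receipt.

the voucher, the report, the parcel, the memo, the invoice, the sample, the crate, the package, the letter, the receipt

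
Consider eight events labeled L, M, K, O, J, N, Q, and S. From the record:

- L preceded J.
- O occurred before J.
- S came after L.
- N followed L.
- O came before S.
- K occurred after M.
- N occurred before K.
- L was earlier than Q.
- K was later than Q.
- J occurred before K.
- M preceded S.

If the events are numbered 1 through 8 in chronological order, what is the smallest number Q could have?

L must come before Q — 1 forced predecessor.
Nothing else is forced ahead of Q, so its earliest slot is position 1 + 1 = 2.

2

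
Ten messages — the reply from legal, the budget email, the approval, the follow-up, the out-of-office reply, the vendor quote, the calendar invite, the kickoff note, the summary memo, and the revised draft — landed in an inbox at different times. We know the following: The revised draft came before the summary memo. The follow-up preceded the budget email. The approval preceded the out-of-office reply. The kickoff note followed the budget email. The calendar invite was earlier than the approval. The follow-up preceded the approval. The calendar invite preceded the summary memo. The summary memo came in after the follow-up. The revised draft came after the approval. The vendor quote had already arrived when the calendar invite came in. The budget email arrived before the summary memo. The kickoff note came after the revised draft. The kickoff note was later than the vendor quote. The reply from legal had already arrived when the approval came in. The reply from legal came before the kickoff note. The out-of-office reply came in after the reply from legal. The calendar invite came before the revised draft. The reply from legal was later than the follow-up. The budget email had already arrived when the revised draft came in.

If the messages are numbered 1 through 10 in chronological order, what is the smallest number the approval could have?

5

The calendar invite, the follow-up, the reply from legal, and the vendor quote must all come before the approval — 4 forced predecessors.
Nothing else is forced ahead of the approval, so its earliest slot is position 4 + 1 = 5.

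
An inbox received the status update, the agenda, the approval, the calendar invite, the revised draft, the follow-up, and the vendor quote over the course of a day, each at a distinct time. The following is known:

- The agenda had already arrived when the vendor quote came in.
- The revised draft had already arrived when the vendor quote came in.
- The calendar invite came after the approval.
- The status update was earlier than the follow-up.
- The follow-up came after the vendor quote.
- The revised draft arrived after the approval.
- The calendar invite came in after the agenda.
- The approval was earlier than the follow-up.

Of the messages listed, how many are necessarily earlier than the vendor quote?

Directly stated before the vendor quote: the agenda and the revised draft.
The approval reaches the vendor quote via the approval → the revised draft → the vendor quote.
That's the agenda, the approval, and the revised draft — 3 in all.

3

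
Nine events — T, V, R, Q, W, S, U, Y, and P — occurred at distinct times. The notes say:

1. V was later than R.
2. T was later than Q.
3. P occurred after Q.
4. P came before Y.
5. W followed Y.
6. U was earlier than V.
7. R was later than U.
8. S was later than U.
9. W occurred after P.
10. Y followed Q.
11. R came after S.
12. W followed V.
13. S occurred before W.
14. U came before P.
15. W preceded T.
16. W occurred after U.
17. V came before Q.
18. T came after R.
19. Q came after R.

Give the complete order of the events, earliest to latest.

The constraints fix every adjacent pair, so only one ordering works:
U → S → R → V → Q → P → Y → W → T.

U, S, R, V, Q, P, Y, W, T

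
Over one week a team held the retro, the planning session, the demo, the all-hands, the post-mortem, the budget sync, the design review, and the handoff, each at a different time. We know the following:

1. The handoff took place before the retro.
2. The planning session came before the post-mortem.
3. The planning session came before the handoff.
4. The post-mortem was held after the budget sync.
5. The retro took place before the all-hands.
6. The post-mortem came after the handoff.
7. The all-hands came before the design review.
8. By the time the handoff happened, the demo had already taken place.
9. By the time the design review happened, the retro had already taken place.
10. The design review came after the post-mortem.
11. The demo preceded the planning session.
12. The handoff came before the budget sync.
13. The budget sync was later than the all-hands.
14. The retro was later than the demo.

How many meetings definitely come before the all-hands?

Directly stated before the all-hands: the retro.
The demo reaches the all-hands via the demo → the retro → the all-hands.
The handoff reaches the all-hands via the handoff → the retro → the all-hands.
The planning session reaches the all-hands via the planning session → the handoff → the retro → the all-hands.
No chain forces the design review (or any of the others) ahead of the all-hands.
That's the demo, the handoff, the planning session, and the retro — 4 in all.

4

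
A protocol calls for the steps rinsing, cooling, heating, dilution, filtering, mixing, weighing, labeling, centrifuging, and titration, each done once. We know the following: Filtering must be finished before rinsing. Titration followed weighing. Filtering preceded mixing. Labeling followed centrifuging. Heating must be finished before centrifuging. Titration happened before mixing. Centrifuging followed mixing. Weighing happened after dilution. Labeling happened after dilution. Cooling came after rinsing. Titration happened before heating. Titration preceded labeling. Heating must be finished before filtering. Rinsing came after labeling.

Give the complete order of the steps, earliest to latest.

dilution, weighing, titration, heating, filtering, mixing, centrifuging, labeling, rinsing, cooling

The constraints fix every adjacent pair, so only one ordering works:
dilution → weighing → titration → heating → filtering → mixing → centrifuging → labeling → rinsing → cooling.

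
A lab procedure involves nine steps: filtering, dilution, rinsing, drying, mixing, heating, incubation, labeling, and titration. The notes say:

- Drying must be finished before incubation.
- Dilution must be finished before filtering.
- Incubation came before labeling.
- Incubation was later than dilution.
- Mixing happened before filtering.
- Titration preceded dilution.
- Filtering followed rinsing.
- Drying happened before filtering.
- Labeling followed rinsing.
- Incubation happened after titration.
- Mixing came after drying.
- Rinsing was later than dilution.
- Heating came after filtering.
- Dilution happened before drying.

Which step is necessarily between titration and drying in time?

dilution

Tracing the constraints gives titration → dilution → drying, so dilution sits after titration and before drying.
No other step is forced both after titration and before drying.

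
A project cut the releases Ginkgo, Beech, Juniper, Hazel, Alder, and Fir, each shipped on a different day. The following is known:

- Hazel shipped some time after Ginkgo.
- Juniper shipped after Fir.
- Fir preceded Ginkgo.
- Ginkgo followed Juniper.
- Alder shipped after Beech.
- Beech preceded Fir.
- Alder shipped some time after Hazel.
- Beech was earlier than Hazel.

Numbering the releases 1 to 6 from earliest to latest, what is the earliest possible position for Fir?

Beech must come before Fir — 1 forced predecessor.
Nothing else is forced ahead of Fir, so its earliest slot is position 1 + 1 = 2.

2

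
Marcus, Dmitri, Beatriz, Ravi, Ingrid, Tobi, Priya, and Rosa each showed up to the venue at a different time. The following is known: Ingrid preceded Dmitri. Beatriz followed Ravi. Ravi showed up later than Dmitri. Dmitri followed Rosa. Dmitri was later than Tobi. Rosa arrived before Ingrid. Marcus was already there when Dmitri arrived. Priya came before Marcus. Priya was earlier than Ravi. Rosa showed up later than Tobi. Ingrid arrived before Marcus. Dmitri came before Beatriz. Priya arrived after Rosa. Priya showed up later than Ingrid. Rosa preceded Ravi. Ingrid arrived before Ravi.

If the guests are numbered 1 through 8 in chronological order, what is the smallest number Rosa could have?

2

Tobi must come before Rosa — 1 forced predecessor.
Nothing else is forced ahead of Rosa, so their earliest slot is position 1 + 1 = 2.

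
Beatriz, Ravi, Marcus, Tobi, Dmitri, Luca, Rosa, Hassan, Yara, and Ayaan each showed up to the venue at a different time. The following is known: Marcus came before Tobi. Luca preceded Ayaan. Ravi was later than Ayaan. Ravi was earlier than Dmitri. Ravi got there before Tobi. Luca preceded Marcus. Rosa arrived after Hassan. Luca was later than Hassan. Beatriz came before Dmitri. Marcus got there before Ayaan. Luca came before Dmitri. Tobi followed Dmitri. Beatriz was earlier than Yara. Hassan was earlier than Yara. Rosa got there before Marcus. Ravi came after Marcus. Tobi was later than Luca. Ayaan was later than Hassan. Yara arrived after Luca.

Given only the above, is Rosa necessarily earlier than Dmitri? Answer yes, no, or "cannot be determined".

yes

Chain the constraints: Rosa → Marcus → Ravi → Dmitri. Each link is directly stated, so Rosa comes before Dmitri.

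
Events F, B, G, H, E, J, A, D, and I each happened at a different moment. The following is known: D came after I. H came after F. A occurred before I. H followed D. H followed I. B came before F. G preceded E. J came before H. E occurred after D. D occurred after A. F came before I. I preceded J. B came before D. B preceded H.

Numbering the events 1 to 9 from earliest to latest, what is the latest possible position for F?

4

F must come before D, E, H, I, and J — 5 events forced after it.
Everything else can be placed before F in some valid order, so F can sit as late as position 9 − 5 = 4.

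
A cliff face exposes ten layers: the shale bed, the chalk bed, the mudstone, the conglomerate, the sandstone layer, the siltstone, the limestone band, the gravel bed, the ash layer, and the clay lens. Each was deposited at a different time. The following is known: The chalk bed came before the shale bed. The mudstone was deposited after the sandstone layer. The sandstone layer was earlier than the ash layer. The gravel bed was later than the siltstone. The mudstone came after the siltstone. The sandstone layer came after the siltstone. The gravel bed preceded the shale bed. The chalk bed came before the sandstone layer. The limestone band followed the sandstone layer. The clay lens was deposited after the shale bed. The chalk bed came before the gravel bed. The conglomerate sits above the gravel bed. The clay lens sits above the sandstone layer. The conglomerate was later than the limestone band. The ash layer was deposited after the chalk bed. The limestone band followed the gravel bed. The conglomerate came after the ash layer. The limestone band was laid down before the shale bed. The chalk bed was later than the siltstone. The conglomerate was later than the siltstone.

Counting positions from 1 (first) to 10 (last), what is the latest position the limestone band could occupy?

The limestone band must come before the clay lens, the conglomerate, and the shale bed — 3 layers forced after it.
Everything else can be placed before the limestone band in some valid order, so the limestone band can sit as late as position 10 − 3 = 7.

7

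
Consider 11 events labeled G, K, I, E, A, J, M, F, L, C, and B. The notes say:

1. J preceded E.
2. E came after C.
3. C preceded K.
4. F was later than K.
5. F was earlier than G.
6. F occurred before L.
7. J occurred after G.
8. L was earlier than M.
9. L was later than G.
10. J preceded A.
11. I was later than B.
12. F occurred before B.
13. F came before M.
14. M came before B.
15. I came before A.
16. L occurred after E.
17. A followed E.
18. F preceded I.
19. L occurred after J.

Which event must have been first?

C has a chain of constraints placing it before every other event, so C must be first.

C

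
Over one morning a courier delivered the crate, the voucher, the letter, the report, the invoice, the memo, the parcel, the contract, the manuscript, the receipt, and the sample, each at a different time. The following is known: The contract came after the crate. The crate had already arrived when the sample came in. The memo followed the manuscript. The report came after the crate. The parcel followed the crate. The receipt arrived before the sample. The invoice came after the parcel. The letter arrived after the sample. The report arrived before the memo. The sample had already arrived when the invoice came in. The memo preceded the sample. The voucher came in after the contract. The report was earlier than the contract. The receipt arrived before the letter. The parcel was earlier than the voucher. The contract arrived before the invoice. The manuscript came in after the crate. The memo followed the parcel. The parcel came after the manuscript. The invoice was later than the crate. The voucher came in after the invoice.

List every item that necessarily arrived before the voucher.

Directly stated before the voucher: the contract, the invoice, and the parcel.
The crate reaches the voucher via the crate → the contract → the voucher.
The manuscript reaches the voucher via the manuscript → the parcel → the voucher.
The memo reaches the voucher via the memo → the sample → the invoice → the voucher.
Likewise the receipt, the report, and the sample each reach the voucher by chaining the stated constraints.
No chain forces the letter ahead of the voucher.

the contract, the crate, the invoice, the manuscript, the memo, the parcel, the receipt, the report, the sample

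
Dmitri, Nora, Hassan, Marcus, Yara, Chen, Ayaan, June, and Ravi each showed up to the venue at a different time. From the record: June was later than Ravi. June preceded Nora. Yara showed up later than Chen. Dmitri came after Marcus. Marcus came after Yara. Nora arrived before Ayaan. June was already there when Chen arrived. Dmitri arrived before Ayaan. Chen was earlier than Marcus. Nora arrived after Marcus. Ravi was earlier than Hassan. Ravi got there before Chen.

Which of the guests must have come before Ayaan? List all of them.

Directly stated before Ayaan: Dmitri and Nora.
Chen reaches Ayaan via Chen → Marcus → Nora → Ayaan.
June reaches Ayaan via June → Nora → Ayaan.
Marcus reaches Ayaan via Marcus → Nora → Ayaan.
Likewise Ravi and Yara each reach Ayaan by chaining the stated constraints.

Chen, Dmitri, June, Marcus, Nora, Ravi, Yara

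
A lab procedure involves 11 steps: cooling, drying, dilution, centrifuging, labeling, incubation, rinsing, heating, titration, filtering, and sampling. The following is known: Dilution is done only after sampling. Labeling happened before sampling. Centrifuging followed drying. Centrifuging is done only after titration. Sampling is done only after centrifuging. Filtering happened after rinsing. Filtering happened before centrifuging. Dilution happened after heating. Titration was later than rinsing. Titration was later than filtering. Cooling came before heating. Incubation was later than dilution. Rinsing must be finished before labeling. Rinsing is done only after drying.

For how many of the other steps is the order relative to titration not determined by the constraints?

Forced before titration: drying, filtering, and rinsing; forced after titration: centrifuging, dilution, incubation, and sampling.
That leaves cooling, heating, and labeling with no forced order relative to titration — 3.

3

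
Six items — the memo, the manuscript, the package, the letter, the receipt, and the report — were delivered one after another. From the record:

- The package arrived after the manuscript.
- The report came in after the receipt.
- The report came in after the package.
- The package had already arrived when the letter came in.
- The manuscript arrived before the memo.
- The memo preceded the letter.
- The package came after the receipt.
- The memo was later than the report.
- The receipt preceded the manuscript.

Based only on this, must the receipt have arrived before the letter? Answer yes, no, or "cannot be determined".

Chain the constraints: the receipt → the package → the letter. Each link is directly stated, so the receipt comes before the letter.

yes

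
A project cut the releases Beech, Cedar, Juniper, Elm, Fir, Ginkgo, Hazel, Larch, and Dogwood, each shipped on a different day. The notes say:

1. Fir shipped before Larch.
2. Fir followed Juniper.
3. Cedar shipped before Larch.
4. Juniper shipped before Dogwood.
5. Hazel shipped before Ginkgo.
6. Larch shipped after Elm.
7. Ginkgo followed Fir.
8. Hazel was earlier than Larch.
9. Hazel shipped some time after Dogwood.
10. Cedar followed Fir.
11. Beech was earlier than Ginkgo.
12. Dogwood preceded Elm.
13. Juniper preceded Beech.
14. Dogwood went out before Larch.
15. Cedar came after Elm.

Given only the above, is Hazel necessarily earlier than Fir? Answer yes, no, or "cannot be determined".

No chain of stated constraints runs from Hazel to Fir, and none runs from Fir to Hazel either.
So the relative order of Hazel and Fir is not fixed by the given facts.

cannot be determined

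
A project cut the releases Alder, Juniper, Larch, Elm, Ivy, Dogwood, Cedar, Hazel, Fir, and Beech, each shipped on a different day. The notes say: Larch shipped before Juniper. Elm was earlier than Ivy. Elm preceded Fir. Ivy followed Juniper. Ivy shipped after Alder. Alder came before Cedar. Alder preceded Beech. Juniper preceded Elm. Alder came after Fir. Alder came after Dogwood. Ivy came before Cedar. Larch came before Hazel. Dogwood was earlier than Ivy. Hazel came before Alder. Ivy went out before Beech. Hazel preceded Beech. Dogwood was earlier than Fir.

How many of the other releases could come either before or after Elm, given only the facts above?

Forced before Elm: Juniper and Larch; forced after Elm: Alder, Beech, Cedar, Fir, and Ivy.
That leaves Dogwood and Hazel with no forced order relative to Elm — 2.

2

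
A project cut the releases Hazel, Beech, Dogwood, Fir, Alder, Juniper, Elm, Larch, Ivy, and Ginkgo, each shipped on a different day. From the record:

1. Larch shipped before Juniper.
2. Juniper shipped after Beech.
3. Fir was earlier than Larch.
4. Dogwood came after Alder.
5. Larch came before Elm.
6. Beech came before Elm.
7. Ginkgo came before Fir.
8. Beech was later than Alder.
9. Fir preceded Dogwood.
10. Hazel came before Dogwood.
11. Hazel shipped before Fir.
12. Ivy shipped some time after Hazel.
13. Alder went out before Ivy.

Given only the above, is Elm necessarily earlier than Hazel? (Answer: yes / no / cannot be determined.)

no

Tracing the constraints gives Hazel → Fir → Larch → Elm, so Hazel must come before Elm.
That means Elm cannot be before Hazel.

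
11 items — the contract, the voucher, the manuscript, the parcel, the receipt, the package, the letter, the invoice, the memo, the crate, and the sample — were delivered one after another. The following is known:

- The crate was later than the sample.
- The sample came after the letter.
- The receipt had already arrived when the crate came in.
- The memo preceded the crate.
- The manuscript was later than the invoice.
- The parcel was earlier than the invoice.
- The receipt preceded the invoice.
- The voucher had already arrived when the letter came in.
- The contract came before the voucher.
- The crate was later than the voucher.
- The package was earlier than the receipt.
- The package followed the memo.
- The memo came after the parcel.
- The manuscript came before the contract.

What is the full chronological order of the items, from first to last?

The constraints fix every adjacent pair, so only one ordering works:
the parcel → the memo → the package → the receipt → the invoice → the manuscript → the contract → the voucher → the letter → the sample → the crate.

the parcel, the memo, the package, the receipt, the invoice, the manuscript, the contract, the voucher, the letter, the sample, the crate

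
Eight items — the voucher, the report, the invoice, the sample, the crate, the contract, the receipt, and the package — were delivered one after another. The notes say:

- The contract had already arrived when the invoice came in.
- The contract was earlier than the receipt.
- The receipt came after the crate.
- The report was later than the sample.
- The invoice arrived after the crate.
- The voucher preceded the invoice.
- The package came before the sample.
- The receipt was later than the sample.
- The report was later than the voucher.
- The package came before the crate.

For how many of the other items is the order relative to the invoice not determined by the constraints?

Forced before the invoice: the contract, the crate, the package, and the voucher.
That leaves the receipt, the report, and the sample with no forced order relative to the invoice — 3.

3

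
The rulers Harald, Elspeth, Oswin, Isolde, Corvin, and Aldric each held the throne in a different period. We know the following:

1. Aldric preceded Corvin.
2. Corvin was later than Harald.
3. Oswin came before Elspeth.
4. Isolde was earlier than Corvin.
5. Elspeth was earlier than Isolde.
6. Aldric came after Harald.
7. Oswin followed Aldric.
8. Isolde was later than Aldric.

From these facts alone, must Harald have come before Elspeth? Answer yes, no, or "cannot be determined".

yes

Chain the constraints: Harald → Aldric → Oswin → Elspeth. Each link is directly stated, so Harald comes before Elspeth.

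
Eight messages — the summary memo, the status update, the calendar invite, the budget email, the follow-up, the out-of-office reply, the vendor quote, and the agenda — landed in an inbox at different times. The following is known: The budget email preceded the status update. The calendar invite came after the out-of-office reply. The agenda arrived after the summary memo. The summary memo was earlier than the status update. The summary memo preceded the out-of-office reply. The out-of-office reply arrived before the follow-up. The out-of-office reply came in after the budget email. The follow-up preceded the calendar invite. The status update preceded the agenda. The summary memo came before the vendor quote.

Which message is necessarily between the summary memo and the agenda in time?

the status update

Tracing the constraints gives the summary memo → the status update → the agenda, so the status update sits after the summary memo and before the agenda.
No other message is forced both after the summary memo and before the agenda.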